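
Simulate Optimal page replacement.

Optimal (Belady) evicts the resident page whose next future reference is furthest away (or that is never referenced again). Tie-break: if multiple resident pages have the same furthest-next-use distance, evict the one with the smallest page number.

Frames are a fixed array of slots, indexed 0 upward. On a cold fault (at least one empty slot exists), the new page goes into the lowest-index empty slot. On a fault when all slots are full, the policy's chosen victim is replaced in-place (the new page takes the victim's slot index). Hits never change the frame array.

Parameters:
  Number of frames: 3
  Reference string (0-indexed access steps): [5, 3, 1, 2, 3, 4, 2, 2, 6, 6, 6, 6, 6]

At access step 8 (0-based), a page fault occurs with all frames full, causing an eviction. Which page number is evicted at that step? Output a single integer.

Answer: 2

Derivation:
Step 0: ref 5 -> FAULT, frames=[5,-,-]
Step 1: ref 3 -> FAULT, frames=[5,3,-]
Step 2: ref 1 -> FAULT, frames=[5,3,1]
Step 3: ref 2 -> FAULT, evict 1, frames=[5,3,2]
Step 4: ref 3 -> HIT, frames=[5,3,2]
Step 5: ref 4 -> FAULT, evict 3, frames=[5,4,2]
Step 6: ref 2 -> HIT, frames=[5,4,2]
Step 7: ref 2 -> HIT, frames=[5,4,2]
Step 8: ref 6 -> FAULT, evict 2, frames=[5,4,6]
At step 8: evicted page 2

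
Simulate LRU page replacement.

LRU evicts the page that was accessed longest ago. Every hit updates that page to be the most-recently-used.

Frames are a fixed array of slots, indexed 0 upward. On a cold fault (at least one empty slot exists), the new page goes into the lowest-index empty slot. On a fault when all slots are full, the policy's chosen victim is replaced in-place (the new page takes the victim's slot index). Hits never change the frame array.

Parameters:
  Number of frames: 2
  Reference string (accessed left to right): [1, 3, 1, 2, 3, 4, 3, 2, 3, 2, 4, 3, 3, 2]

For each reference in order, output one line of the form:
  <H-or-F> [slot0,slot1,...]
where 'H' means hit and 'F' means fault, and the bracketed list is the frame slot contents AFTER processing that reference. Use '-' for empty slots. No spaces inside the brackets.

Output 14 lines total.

F [1,-]
F [1,3]
H [1,3]
F [1,2]
F [3,2]
F [3,4]
H [3,4]
F [3,2]
H [3,2]
H [3,2]
F [4,2]
F [4,3]
H [4,3]
F [2,3]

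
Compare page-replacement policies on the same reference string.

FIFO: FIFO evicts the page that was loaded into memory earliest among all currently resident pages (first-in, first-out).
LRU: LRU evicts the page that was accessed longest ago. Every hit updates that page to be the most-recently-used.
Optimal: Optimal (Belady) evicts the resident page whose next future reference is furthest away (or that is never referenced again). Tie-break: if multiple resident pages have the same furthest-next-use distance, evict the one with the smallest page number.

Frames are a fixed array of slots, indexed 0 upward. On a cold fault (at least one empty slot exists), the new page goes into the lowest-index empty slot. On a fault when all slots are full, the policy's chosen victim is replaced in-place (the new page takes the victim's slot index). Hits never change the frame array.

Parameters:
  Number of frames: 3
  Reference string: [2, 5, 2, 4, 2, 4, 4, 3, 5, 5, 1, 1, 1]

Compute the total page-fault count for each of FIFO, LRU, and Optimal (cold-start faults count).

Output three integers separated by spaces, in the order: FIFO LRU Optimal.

Answer: 5 6 5

Derivation:
--- FIFO ---
  step 0: ref 2 -> FAULT, frames=[2,-,-] (faults so far: 1)
  step 1: ref 5 -> FAULT, frames=[2,5,-] (faults so far: 2)
  step 2: ref 2 -> HIT, frames=[2,5,-] (faults so far: 2)
  step 3: ref 4 -> FAULT, frames=[2,5,4] (faults so far: 3)
  step 4: ref 2 -> HIT, frames=[2,5,4] (faults so far: 3)
  step 5: ref 4 -> HIT, frames=[2,5,4] (faults so far: 3)
  step 6: ref 4 -> HIT, frames=[2,5,4] (faults so far: 3)
  step 7: ref 3 -> FAULT, evict 2, frames=[3,5,4] (faults so far: 4)
  step 8: ref 5 -> HIT, frames=[3,5,4] (faults so far: 4)
  step 9: ref 5 -> HIT, frames=[3,5,4] (faults so far: 4)
  step 10: ref 1 -> FAULT, evict 5, frames=[3,1,4] (faults so far: 5)
  step 11: ref 1 -> HIT, frames=[3,1,4] (faults so far: 5)
  step 12: ref 1 -> HIT, frames=[3,1,4] (faults so far: 5)
  FIFO total faults: 5
--- LRU ---
  step 0: ref 2 -> FAULT, frames=[2,-,-] (faults so far: 1)
  step 1: ref 5 -> FAULT, frames=[2,5,-] (faults so far: 2)
  step 2: ref 2 -> HIT, frames=[2,5,-] (faults so far: 2)
  step 3: ref 4 -> FAULT, frames=[2,5,4] (faults so far: 3)
  step 4: ref 2 -> HIT, frames=[2,5,4] (faults so far: 3)
  step 5: ref 4 -> HIT, frames=[2,5,4] (faults so far: 3)
  step 6: ref 4 -> HIT, frames=[2,5,4] (faults so far: 3)
  step 7: ref 3 -> FAULT, evict 5, frames=[2,3,4] (faults so far: 4)
  step 8: ref 5 -> FAULT, evict 2, frames=[5,3,4] (faults so far: 5)
  step 9: ref 5 -> HIT, frames=[5,3,4] (faults so far: 5)
  step 10: ref 1 -> FAULT, evict 4, frames=[5,3,1] (faults so far: 6)
  step 11: ref 1 -> HIT, frames=[5,3,1] (faults so far: 6)
  step 12: ref 1 -> HIT, frames=[5,3,1] (faults so far: 6)
  LRU total faults: 6
--- Optimal ---
  step 0: ref 2 -> FAULT, frames=[2,-,-] (faults so far: 1)
  step 1: ref 5 -> FAULT, frames=[2,5,-] (faults so far: 2)
  step 2: ref 2 -> HIT, frames=[2,5,-] (faults so far: 2)
  step 3: ref 4 -> FAULT, frames=[2,5,4] (faults so far: 3)
  step 4: ref 2 -> HIT, frames=[2,5,4] (faults so far: 3)
  step 5: ref 4 -> HIT, frames=[2,5,4] (faults so far: 3)
  step 6: ref 4 -> HIT, frames=[2,5,4] (faults so far: 3)
  step 7: ref 3 -> FAULT, evict 2, frames=[3,5,4] (faults so far: 4)
  step 8: ref 5 -> HIT, frames=[3,5,4] (faults so far: 4)
  step 9: ref 5 -> HIT, frames=[3,5,4] (faults so far: 4)
  step 10: ref 1 -> FAULT, evict 3, frames=[1,5,4] (faults so far: 5)
  step 11: ref 1 -> HIT, frames=[1,5,4] (faults so far: 5)
  step 12: ref 1 -> HIT, frames=[1,5,4] (faults so far: 5)
  Optimal total faults: 5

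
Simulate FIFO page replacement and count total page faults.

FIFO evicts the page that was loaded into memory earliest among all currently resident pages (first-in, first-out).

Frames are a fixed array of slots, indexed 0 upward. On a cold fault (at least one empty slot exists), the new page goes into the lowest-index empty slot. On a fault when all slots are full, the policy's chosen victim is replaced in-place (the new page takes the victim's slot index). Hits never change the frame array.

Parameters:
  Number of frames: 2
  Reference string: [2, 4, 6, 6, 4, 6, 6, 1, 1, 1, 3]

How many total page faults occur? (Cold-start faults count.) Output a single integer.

Answer: 5

Derivation:
Step 0: ref 2 → FAULT, frames=[2,-]
Step 1: ref 4 → FAULT, frames=[2,4]
Step 2: ref 6 → FAULT (evict 2), frames=[6,4]
Step 3: ref 6 → HIT, frames=[6,4]
Step 4: ref 4 → HIT, frames=[6,4]
Step 5: ref 6 → HIT, frames=[6,4]
Step 6: ref 6 → HIT, frames=[6,4]
Step 7: ref 1 → FAULT (evict 4), frames=[6,1]
Step 8: ref 1 → HIT, frames=[6,1]
Step 9: ref 1 → HIT, frames=[6,1]
Step 10: ref 3 → FAULT (evict 6), frames=[3,1]
Total faults: 5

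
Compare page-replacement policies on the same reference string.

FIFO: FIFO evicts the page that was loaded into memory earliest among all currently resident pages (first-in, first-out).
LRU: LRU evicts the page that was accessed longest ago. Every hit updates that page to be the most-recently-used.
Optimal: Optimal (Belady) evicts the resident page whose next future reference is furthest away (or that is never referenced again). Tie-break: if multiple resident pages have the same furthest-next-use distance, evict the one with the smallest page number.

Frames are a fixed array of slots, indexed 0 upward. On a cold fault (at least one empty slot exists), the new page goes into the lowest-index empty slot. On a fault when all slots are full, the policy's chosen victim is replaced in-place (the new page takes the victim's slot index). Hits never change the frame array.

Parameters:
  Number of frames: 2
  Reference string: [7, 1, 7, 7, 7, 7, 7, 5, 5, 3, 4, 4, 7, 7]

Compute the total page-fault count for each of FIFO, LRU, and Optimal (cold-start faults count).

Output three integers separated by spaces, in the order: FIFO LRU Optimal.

--- FIFO ---
  step 0: ref 7 -> FAULT, frames=[7,-] (faults so far: 1)
  step 1: ref 1 -> FAULT, frames=[7,1] (faults so far: 2)
  step 2: ref 7 -> HIT, frames=[7,1] (faults so far: 2)
  step 3: ref 7 -> HIT, frames=[7,1] (faults so far: 2)
  step 4: ref 7 -> HIT, frames=[7,1] (faults so far: 2)
  step 5: ref 7 -> HIT, frames=[7,1] (faults so far: 2)
  step 6: ref 7 -> HIT, frames=[7,1] (faults so far: 2)
  step 7: ref 5 -> FAULT, evict 7, frames=[5,1] (faults so far: 3)
  step 8: ref 5 -> HIT, frames=[5,1] (faults so far: 3)
  step 9: ref 3 -> FAULT, evict 1, frames=[5,3] (faults so far: 4)
  step 10: ref 4 -> FAULT, evict 5, frames=[4,3] (faults so far: 5)
  step 11: ref 4 -> HIT, frames=[4,3] (faults so far: 5)
  step 12: ref 7 -> FAULT, evict 3, frames=[4,7] (faults so far: 6)
  step 13: ref 7 -> HIT, frames=[4,7] (faults so far: 6)
  FIFO total faults: 6
--- LRU ---
  step 0: ref 7 -> FAULT, frames=[7,-] (faults so far: 1)
  step 1: ref 1 -> FAULT, frames=[7,1] (faults so far: 2)
  step 2: ref 7 -> HIT, frames=[7,1] (faults so far: 2)
  step 3: ref 7 -> HIT, frames=[7,1] (faults so far: 2)
  step 4: ref 7 -> HIT, frames=[7,1] (faults so far: 2)
  step 5: ref 7 -> HIT, frames=[7,1] (faults so far: 2)
  step 6: ref 7 -> HIT, frames=[7,1] (faults so far: 2)
  step 7: ref 5 -> FAULT, evict 1, frames=[7,5] (faults so far: 3)
  step 8: ref 5 -> HIT, frames=[7,5] (faults so far: 3)
  step 9: ref 3 -> FAULT, evict 7, frames=[3,5] (faults so far: 4)
  step 10: ref 4 -> FAULT, evict 5, frames=[3,4] (faults so far: 5)
  step 11: ref 4 -> HIT, frames=[3,4] (faults so far: 5)
  step 12: ref 7 -> FAULT, evict 3, frames=[7,4] (faults so far: 6)
  step 13: ref 7 -> HIT, frames=[7,4] (faults so far: 6)
  LRU total faults: 6
--- Optimal ---
  step 0: ref 7 -> FAULT, frames=[7,-] (faults so far: 1)
  step 1: ref 1 -> FAULT, frames=[7,1] (faults so far: 2)
  step 2: ref 7 -> HIT, frames=[7,1] (faults so far: 2)
  step 3: ref 7 -> HIT, frames=[7,1] (faults so far: 2)
  step 4: ref 7 -> HIT, frames=[7,1] (faults so far: 2)
  step 5: ref 7 -> HIT, frames=[7,1] (faults so far: 2)
  step 6: ref 7 -> HIT, frames=[7,1] (faults so far: 2)
  step 7: ref 5 -> FAULT, evict 1, frames=[7,5] (faults so far: 3)
  step 8: ref 5 -> HIT, frames=[7,5] (faults so far: 3)
  step 9: ref 3 -> FAULT, evict 5, frames=[7,3] (faults so far: 4)
  step 10: ref 4 -> FAULT, evict 3, frames=[7,4] (faults so far: 5)
  step 11: ref 4 -> HIT, frames=[7,4] (faults so far: 5)
  step 12: ref 7 -> HIT, frames=[7,4] (faults so far: 5)
  step 13: ref 7 -> HIT, frames=[7,4] (faults so far: 5)
  Optimal total faults: 5

Answer: 6 6 5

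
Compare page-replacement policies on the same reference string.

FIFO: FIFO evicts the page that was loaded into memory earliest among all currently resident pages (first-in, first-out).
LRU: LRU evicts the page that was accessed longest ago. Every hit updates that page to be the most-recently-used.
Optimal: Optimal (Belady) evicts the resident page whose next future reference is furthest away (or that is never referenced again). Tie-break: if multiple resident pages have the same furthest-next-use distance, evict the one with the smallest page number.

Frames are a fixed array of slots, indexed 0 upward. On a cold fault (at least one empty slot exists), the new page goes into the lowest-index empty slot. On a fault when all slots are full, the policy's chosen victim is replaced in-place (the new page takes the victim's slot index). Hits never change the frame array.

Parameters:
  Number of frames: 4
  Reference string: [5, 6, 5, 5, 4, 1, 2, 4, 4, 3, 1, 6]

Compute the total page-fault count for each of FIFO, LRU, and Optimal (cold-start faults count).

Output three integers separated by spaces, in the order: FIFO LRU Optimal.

--- FIFO ---
  step 0: ref 5 -> FAULT, frames=[5,-,-,-] (faults so far: 1)
  step 1: ref 6 -> FAULT, frames=[5,6,-,-] (faults so far: 2)
  step 2: ref 5 -> HIT, frames=[5,6,-,-] (faults so far: 2)
  step 3: ref 5 -> HIT, frames=[5,6,-,-] (faults so far: 2)
  step 4: ref 4 -> FAULT, frames=[5,6,4,-] (faults so far: 3)
  step 5: ref 1 -> FAULT, frames=[5,6,4,1] (faults so far: 4)
  step 6: ref 2 -> FAULT, evict 5, frames=[2,6,4,1] (faults so far: 5)
  step 7: ref 4 -> HIT, frames=[2,6,4,1] (faults so far: 5)
  step 8: ref 4 -> HIT, frames=[2,6,4,1] (faults so far: 5)
  step 9: ref 3 -> FAULT, evict 6, frames=[2,3,4,1] (faults so far: 6)
  step 10: ref 1 -> HIT, frames=[2,3,4,1] (faults so far: 6)
  step 11: ref 6 -> FAULT, evict 4, frames=[2,3,6,1] (faults so far: 7)
  FIFO total faults: 7
--- LRU ---
  step 0: ref 5 -> FAULT, frames=[5,-,-,-] (faults so far: 1)
  step 1: ref 6 -> FAULT, frames=[5,6,-,-] (faults so far: 2)
  step 2: ref 5 -> HIT, frames=[5,6,-,-] (faults so far: 2)
  step 3: ref 5 -> HIT, frames=[5,6,-,-] (faults so far: 2)
  step 4: ref 4 -> FAULT, frames=[5,6,4,-] (faults so far: 3)
  step 5: ref 1 -> FAULT, frames=[5,6,4,1] (faults so far: 4)
  step 6: ref 2 -> FAULT, evict 6, frames=[5,2,4,1] (faults so far: 5)
  step 7: ref 4 -> HIT, frames=[5,2,4,1] (faults so far: 5)
  step 8: ref 4 -> HIT, frames=[5,2,4,1] (faults so far: 5)
  step 9: ref 3 -> FAULT, evict 5, frames=[3,2,4,1] (faults so far: 6)
  step 10: ref 1 -> HIT, frames=[3,2,4,1] (faults so far: 6)
  step 11: ref 6 -> FAULT, evict 2, frames=[3,6,4,1] (faults so far: 7)
  LRU total faults: 7
--- Optimal ---
  step 0: ref 5 -> FAULT, frames=[5,-,-,-] (faults so far: 1)
  step 1: ref 6 -> FAULT, frames=[5,6,-,-] (faults so far: 2)
  step 2: ref 5 -> HIT, frames=[5,6,-,-] (faults so far: 2)
  step 3: ref 5 -> HIT, frames=[5,6,-,-] (faults so far: 2)
  step 4: ref 4 -> FAULT, frames=[5,6,4,-] (faults so far: 3)
  step 5: ref 1 -> FAULT, frames=[5,6,4,1] (faults so far: 4)
  step 6: ref 2 -> FAULT, evict 5, frames=[2,6,4,1] (faults so far: 5)
  step 7: ref 4 -> HIT, frames=[2,6,4,1] (faults so far: 5)
  step 8: ref 4 -> HIT, frames=[2,6,4,1] (faults so far: 5)
  step 9: ref 3 -> FAULT, evict 2, frames=[3,6,4,1] (faults so far: 6)
  step 10: ref 1 -> HIT, frames=[3,6,4,1] (faults so far: 6)
  step 11: ref 6 -> HIT, frames=[3,6,4,1] (faults so far: 6)
  Optimal total faults: 6

Answer: 7 7 6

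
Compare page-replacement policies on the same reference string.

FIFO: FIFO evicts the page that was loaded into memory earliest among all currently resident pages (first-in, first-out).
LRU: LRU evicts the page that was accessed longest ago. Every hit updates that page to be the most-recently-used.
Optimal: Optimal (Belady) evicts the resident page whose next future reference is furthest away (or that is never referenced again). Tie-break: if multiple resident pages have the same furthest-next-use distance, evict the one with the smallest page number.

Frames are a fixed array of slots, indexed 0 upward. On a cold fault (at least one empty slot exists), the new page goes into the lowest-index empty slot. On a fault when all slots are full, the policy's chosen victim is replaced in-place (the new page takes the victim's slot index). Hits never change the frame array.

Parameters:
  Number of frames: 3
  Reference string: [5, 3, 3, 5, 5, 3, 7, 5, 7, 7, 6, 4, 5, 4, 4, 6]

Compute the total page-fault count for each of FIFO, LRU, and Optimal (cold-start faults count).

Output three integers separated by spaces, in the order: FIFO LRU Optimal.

--- FIFO ---
  step 0: ref 5 -> FAULT, frames=[5,-,-] (faults so far: 1)
  step 1: ref 3 -> FAULT, frames=[5,3,-] (faults so far: 2)
  step 2: ref 3 -> HIT, frames=[5,3,-] (faults so far: 2)
  step 3: ref 5 -> HIT, frames=[5,3,-] (faults so far: 2)
  step 4: ref 5 -> HIT, frames=[5,3,-] (faults so far: 2)
  step 5: ref 3 -> HIT, frames=[5,3,-] (faults so far: 2)
  step 6: ref 7 -> FAULT, frames=[5,3,7] (faults so far: 3)
  step 7: ref 5 -> HIT, frames=[5,3,7] (faults so far: 3)
  step 8: ref 7 -> HIT, frames=[5,3,7] (faults so far: 3)
  step 9: ref 7 -> HIT, frames=[5,3,7] (faults so far: 3)
  step 10: ref 6 -> FAULT, evict 5, frames=[6,3,7] (faults so far: 4)
  step 11: ref 4 -> FAULT, evict 3, frames=[6,4,7] (faults so far: 5)
  step 12: ref 5 -> FAULT, evict 7, frames=[6,4,5] (faults so far: 6)
  step 13: ref 4 -> HIT, frames=[6,4,5] (faults so far: 6)
  step 14: ref 4 -> HIT, frames=[6,4,5] (faults so far: 6)
  step 15: ref 6 -> HIT, frames=[6,4,5] (faults so far: 6)
  FIFO total faults: 6
--- LRU ---
  step 0: ref 5 -> FAULT, frames=[5,-,-] (faults so far: 1)
  step 1: ref 3 -> FAULT, frames=[5,3,-] (faults so far: 2)
  step 2: ref 3 -> HIT, frames=[5,3,-] (faults so far: 2)
  step 3: ref 5 -> HIT, frames=[5,3,-] (faults so far: 2)
  step 4: ref 5 -> HIT, frames=[5,3,-] (faults so far: 2)
  step 5: ref 3 -> HIT, frames=[5,3,-] (faults so far: 2)
  step 6: ref 7 -> FAULT, frames=[5,3,7] (faults so far: 3)
  step 7: ref 5 -> HIT, frames=[5,3,7] (faults so far: 3)
  step 8: ref 7 -> HIT, frames=[5,3,7] (faults so far: 3)
  step 9: ref 7 -> HIT, frames=[5,3,7] (faults so far: 3)
  step 10: ref 6 -> FAULT, evict 3, frames=[5,6,7] (faults so far: 4)
  step 11: ref 4 -> FAULT, evict 5, frames=[4,6,7] (faults so far: 5)
  step 12: ref 5 -> FAULT, evict 7, frames=[4,6,5] (faults so far: 6)
  step 13: ref 4 -> HIT, frames=[4,6,5] (faults so far: 6)
  step 14: ref 4 -> HIT, frames=[4,6,5] (faults so far: 6)
  step 15: ref 6 -> HIT, frames=[4,6,5] (faults so far: 6)
  LRU total faults: 6
--- Optimal ---
  step 0: ref 5 -> FAULT, frames=[5,-,-] (faults so far: 1)
  step 1: ref 3 -> FAULT, frames=[5,3,-] (faults so far: 2)
  step 2: ref 3 -> HIT, frames=[5,3,-] (faults so far: 2)
  step 3: ref 5 -> HIT, frames=[5,3,-] (faults so far: 2)
  step 4: ref 5 -> HIT, frames=[5,3,-] (faults so far: 2)
  step 5: ref 3 -> HIT, frames=[5,3,-] (faults so far: 2)
  step 6: ref 7 -> FAULT, frames=[5,3,7] (faults so far: 3)
  step 7: ref 5 -> HIT, frames=[5,3,7] (faults so far: 3)
  step 8: ref 7 -> HIT, frames=[5,3,7] (faults so far: 3)
  step 9: ref 7 -> HIT, frames=[5,3,7] (faults so far: 3)
  step 10: ref 6 -> FAULT, evict 3, frames=[5,6,7] (faults so far: 4)
  step 11: ref 4 -> FAULT, evict 7, frames=[5,6,4] (faults so far: 5)
  step 12: ref 5 -> HIT, frames=[5,6,4] (faults so far: 5)
  step 13: ref 4 -> HIT, frames=[5,6,4] (faults so far: 5)
  step 14: ref 4 -> HIT, frames=[5,6,4] (faults so far: 5)
  step 15: ref 6 -> HIT, frames=[5,6,4] (faults so far: 5)
  Optimal total faults: 5

Answer: 6 6 5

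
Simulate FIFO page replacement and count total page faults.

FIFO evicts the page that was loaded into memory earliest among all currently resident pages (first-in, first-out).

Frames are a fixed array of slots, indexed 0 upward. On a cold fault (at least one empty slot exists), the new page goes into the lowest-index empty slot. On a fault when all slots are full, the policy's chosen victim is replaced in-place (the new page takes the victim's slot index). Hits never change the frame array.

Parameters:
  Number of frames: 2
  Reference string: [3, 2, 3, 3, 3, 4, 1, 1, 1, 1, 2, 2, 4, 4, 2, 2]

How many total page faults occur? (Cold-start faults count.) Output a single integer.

Step 0: ref 3 → FAULT, frames=[3,-]
Step 1: ref 2 → FAULT, frames=[3,2]
Step 2: ref 3 → HIT, frames=[3,2]
Step 3: ref 3 → HIT, frames=[3,2]
Step 4: ref 3 → HIT, frames=[3,2]
Step 5: ref 4 → FAULT (evict 3), frames=[4,2]
Step 6: ref 1 → FAULT (evict 2), frames=[4,1]
Step 7: ref 1 → HIT, frames=[4,1]
Step 8: ref 1 → HIT, frames=[4,1]
Step 9: ref 1 → HIT, frames=[4,1]
Step 10: ref 2 → FAULT (evict 4), frames=[2,1]
Step 11: ref 2 → HIT, frames=[2,1]
Step 12: ref 4 → FAULT (evict 1), frames=[2,4]
Step 13: ref 4 → HIT, frames=[2,4]
Step 14: ref 2 → HIT, frames=[2,4]
Step 15: ref 2 → HIT, frames=[2,4]
Total faults: 6

Answer: 6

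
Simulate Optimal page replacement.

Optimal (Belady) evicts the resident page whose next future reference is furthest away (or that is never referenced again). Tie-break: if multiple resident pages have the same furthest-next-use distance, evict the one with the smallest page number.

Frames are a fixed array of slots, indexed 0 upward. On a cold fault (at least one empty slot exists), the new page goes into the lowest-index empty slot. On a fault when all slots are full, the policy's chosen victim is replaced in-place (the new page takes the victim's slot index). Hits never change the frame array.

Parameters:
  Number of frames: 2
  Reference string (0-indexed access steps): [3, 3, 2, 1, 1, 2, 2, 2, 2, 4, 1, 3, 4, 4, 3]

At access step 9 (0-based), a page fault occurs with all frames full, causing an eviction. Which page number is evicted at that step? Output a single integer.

Answer: 2

Derivation:
Step 0: ref 3 -> FAULT, frames=[3,-]
Step 1: ref 3 -> HIT, frames=[3,-]
Step 2: ref 2 -> FAULT, frames=[3,2]
Step 3: ref 1 -> FAULT, evict 3, frames=[1,2]
Step 4: ref 1 -> HIT, frames=[1,2]
Step 5: ref 2 -> HIT, frames=[1,2]
Step 6: ref 2 -> HIT, frames=[1,2]
Step 7: ref 2 -> HIT, frames=[1,2]
Step 8: ref 2 -> HIT, frames=[1,2]
Step 9: ref 4 -> FAULT, evict 2, frames=[1,4]
At step 9: evicted page 2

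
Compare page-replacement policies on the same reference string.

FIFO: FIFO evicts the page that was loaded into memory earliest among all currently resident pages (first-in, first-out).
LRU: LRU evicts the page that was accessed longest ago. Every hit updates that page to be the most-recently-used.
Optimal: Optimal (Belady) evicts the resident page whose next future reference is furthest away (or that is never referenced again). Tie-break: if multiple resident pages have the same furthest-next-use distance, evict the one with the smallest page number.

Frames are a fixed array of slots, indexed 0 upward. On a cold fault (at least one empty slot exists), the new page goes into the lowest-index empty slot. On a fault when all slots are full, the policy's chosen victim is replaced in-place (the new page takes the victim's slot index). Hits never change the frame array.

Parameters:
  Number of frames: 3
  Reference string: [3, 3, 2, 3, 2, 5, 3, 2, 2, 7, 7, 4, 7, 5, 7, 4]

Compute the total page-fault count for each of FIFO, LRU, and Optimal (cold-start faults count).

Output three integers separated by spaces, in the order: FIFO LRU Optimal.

Answer: 5 6 5

Derivation:
--- FIFO ---
  step 0: ref 3 -> FAULT, frames=[3,-,-] (faults so far: 1)
  step 1: ref 3 -> HIT, frames=[3,-,-] (faults so far: 1)
  step 2: ref 2 -> FAULT, frames=[3,2,-] (faults so far: 2)
  step 3: ref 3 -> HIT, frames=[3,2,-] (faults so far: 2)
  step 4: ref 2 -> HIT, frames=[3,2,-] (faults so far: 2)
  step 5: ref 5 -> FAULT, frames=[3,2,5] (faults so far: 3)
  step 6: ref 3 -> HIT, frames=[3,2,5] (faults so far: 3)
  step 7: ref 2 -> HIT, frames=[3,2,5] (faults so far: 3)
  step 8: ref 2 -> HIT, frames=[3,2,5] (faults so far: 3)
  step 9: ref 7 -> FAULT, evict 3, frames=[7,2,5] (faults so far: 4)
  step 10: ref 7 -> HIT, frames=[7,2,5] (faults so far: 4)
  step 11: ref 4 -> FAULT, evict 2, frames=[7,4,5] (faults so far: 5)
  step 12: ref 7 -> HIT, frames=[7,4,5] (faults so far: 5)
  step 13: ref 5 -> HIT, frames=[7,4,5] (faults so far: 5)
  step 14: ref 7 -> HIT, frames=[7,4,5] (faults so far: 5)
  step 15: ref 4 -> HIT, frames=[7,4,5] (faults so far: 5)
  FIFO total faults: 5
--- LRU ---
  step 0: ref 3 -> FAULT, frames=[3,-,-] (faults so far: 1)
  step 1: ref 3 -> HIT, frames=[3,-,-] (faults so far: 1)
  step 2: ref 2 -> FAULT, frames=[3,2,-] (faults so far: 2)
  step 3: ref 3 -> HIT, frames=[3,2,-] (faults so far: 2)
  step 4: ref 2 -> HIT, frames=[3,2,-] (faults so far: 2)
  step 5: ref 5 -> FAULT, frames=[3,2,5] (faults so far: 3)
  step 6: ref 3 -> HIT, frames=[3,2,5] (faults so far: 3)
  step 7: ref 2 -> HIT, frames=[3,2,5] (faults so far: 3)
  step 8: ref 2 -> HIT, frames=[3,2,5] (faults so far: 3)
  step 9: ref 7 -> FAULT, evict 5, frames=[3,2,7] (faults so far: 4)
  step 10: ref 7 -> HIT, frames=[3,2,7] (faults so far: 4)
  step 11: ref 4 -> FAULT, evict 3, frames=[4,2,7] (faults so far: 5)
  step 12: ref 7 -> HIT, frames=[4,2,7] (faults so far: 5)
  step 13: ref 5 -> FAULT, evict 2, frames=[4,5,7] (faults so far: 6)
  step 14: ref 7 -> HIT, frames=[4,5,7] (faults so far: 6)
  step 15: ref 4 -> HIT, frames=[4,5,7] (faults so far: 6)
  LRU total faults: 6
--- Optimal ---
  step 0: ref 3 -> FAULT, frames=[3,-,-] (faults so far: 1)
  step 1: ref 3 -> HIT, frames=[3,-,-] (faults so far: 1)
  step 2: ref 2 -> FAULT, frames=[3,2,-] (faults so far: 2)
  step 3: ref 3 -> HIT, frames=[3,2,-] (faults so far: 2)
  step 4: ref 2 -> HIT, frames=[3,2,-] (faults so far: 2)
  step 5: ref 5 -> FAULT, frames=[3,2,5] (faults so far: 3)
  step 6: ref 3 -> HIT, frames=[3,2,5] (faults so far: 3)
  step 7: ref 2 -> HIT, frames=[3,2,5] (faults so far: 3)
  step 8: ref 2 -> HIT, frames=[3,2,5] (faults so far: 3)
  step 9: ref 7 -> FAULT, evict 2, frames=[3,7,5] (faults so far: 4)
  step 10: ref 7 -> HIT, frames=[3,7,5] (faults so far: 4)
  step 11: ref 4 -> FAULT, evict 3, frames=[4,7,5] (faults so far: 5)
  step 12: ref 7 -> HIT, frames=[4,7,5] (faults so far: 5)
  step 13: ref 5 -> HIT, frames=[4,7,5] (faults so far: 5)
  step 14: ref 7 -> HIT, frames=[4,7,5] (faults so far: 5)
  step 15: ref 4 -> HIT, frames=[4,7,5] (faults so far: 5)
  Optimal total faults: 5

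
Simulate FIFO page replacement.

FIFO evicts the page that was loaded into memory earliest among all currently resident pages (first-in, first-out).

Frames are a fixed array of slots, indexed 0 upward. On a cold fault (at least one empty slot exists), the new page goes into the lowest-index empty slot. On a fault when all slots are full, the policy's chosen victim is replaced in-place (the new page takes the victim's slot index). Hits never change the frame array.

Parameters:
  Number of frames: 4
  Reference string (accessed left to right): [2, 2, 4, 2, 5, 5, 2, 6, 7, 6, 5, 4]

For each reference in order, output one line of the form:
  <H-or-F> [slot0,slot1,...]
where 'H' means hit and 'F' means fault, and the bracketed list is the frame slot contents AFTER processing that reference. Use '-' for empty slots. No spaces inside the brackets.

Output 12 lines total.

F [2,-,-,-]
H [2,-,-,-]
F [2,4,-,-]
H [2,4,-,-]
F [2,4,5,-]
H [2,4,5,-]
H [2,4,5,-]
F [2,4,5,6]
F [7,4,5,6]
H [7,4,5,6]
H [7,4,5,6]
H [7,4,5,6]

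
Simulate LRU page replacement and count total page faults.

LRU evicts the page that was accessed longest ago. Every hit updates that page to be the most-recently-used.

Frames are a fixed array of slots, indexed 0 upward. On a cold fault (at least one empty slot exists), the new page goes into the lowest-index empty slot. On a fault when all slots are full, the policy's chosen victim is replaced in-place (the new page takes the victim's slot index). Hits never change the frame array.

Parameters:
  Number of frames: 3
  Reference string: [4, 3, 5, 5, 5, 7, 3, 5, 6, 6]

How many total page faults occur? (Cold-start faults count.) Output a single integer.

Step 0: ref 4 → FAULT, frames=[4,-,-]
Step 1: ref 3 → FAULT, frames=[4,3,-]
Step 2: ref 5 → FAULT, frames=[4,3,5]
Step 3: ref 5 → HIT, frames=[4,3,5]
Step 4: ref 5 → HIT, frames=[4,3,5]
Step 5: ref 7 → FAULT (evict 4), frames=[7,3,5]
Step 6: ref 3 → HIT, frames=[7,3,5]
Step 7: ref 5 → HIT, frames=[7,3,5]
Step 8: ref 6 → FAULT (evict 7), frames=[6,3,5]
Step 9: ref 6 → HIT, frames=[6,3,5]
Total faults: 5

Answer: 5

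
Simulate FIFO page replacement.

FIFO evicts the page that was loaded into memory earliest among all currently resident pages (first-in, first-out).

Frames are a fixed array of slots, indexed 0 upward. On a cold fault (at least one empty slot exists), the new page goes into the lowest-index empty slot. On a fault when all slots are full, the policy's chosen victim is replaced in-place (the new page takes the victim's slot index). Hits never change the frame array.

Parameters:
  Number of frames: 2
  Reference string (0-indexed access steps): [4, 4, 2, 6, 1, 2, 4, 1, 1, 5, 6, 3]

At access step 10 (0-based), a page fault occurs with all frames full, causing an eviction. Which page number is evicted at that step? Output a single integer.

Step 0: ref 4 -> FAULT, frames=[4,-]
Step 1: ref 4 -> HIT, frames=[4,-]
Step 2: ref 2 -> FAULT, frames=[4,2]
Step 3: ref 6 -> FAULT, evict 4, frames=[6,2]
Step 4: ref 1 -> FAULT, evict 2, frames=[6,1]
Step 5: ref 2 -> FAULT, evict 6, frames=[2,1]
Step 6: ref 4 -> FAULT, evict 1, frames=[2,4]
Step 7: ref 1 -> FAULT, evict 2, frames=[1,4]
Step 8: ref 1 -> HIT, frames=[1,4]
Step 9: ref 5 -> FAULT, evict 4, frames=[1,5]
Step 10: ref 6 -> FAULT, evict 1, frames=[6,5]
At step 10: evicted page 1

Answer: 1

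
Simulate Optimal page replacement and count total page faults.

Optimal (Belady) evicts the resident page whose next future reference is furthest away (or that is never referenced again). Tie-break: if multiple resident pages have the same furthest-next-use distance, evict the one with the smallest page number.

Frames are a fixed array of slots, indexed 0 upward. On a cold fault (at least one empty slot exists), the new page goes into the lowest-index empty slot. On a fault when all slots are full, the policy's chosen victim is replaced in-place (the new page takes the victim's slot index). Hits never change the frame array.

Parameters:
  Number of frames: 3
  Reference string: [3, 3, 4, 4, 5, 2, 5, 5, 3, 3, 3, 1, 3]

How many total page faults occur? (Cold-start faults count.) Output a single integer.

Answer: 5

Derivation:
Step 0: ref 3 → FAULT, frames=[3,-,-]
Step 1: ref 3 → HIT, frames=[3,-,-]
Step 2: ref 4 → FAULT, frames=[3,4,-]
Step 3: ref 4 → HIT, frames=[3,4,-]
Step 4: ref 5 → FAULT, frames=[3,4,5]
Step 5: ref 2 → FAULT (evict 4), frames=[3,2,5]
Step 6: ref 5 → HIT, frames=[3,2,5]
Step 7: ref 5 → HIT, frames=[3,2,5]
Step 8: ref 3 → HIT, frames=[3,2,5]
Step 9: ref 3 → HIT, frames=[3,2,5]
Step 10: ref 3 → HIT, frames=[3,2,5]
Step 11: ref 1 → FAULT (evict 2), frames=[3,1,5]
Step 12: ref 3 → HIT, frames=[3,1,5]
Total faults: 5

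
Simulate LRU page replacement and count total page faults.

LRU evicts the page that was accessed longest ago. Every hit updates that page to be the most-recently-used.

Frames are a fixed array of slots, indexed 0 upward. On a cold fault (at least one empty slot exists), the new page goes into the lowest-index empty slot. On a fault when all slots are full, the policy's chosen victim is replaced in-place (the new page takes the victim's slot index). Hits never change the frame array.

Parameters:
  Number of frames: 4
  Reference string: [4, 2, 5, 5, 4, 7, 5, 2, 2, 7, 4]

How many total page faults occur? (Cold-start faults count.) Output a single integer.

Step 0: ref 4 → FAULT, frames=[4,-,-,-]
Step 1: ref 2 → FAULT, frames=[4,2,-,-]
Step 2: ref 5 → FAULT, frames=[4,2,5,-]
Step 3: ref 5 → HIT, frames=[4,2,5,-]
Step 4: ref 4 → HIT, frames=[4,2,5,-]
Step 5: ref 7 → FAULT, frames=[4,2,5,7]
Step 6: ref 5 → HIT, frames=[4,2,5,7]
Step 7: ref 2 → HIT, frames=[4,2,5,7]
Step 8: ref 2 → HIT, frames=[4,2,5,7]
Step 9: ref 7 → HIT, frames=[4,2,5,7]
Step 10: ref 4 → HIT, frames=[4,2,5,7]
Total faults: 4

Answer: 4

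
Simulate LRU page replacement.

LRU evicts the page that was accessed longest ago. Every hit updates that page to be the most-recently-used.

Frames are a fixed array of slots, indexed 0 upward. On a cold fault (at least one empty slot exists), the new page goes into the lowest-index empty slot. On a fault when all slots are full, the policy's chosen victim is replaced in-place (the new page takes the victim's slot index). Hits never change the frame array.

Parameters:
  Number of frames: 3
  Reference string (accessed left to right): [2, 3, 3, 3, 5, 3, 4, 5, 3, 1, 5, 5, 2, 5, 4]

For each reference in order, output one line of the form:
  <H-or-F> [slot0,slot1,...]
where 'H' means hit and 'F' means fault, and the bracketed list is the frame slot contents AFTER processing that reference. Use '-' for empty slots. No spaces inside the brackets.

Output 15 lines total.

F [2,-,-]
F [2,3,-]
H [2,3,-]
H [2,3,-]
F [2,3,5]
H [2,3,5]
F [4,3,5]
H [4,3,5]
H [4,3,5]
F [1,3,5]
H [1,3,5]
H [1,3,5]
F [1,2,5]
H [1,2,5]
F [4,2,5]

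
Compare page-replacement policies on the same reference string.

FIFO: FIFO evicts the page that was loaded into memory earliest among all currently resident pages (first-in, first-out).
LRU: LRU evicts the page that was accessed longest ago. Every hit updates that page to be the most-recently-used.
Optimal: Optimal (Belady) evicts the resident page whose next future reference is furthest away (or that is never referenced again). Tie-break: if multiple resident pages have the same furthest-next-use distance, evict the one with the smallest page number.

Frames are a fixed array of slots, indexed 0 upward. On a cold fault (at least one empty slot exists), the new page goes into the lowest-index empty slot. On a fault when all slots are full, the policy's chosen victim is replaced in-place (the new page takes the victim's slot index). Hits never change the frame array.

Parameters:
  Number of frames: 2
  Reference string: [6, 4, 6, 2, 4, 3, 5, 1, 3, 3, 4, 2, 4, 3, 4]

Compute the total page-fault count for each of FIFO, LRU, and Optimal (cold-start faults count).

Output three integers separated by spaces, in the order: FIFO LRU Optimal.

Answer: 11 11 9

Derivation:
--- FIFO ---
  step 0: ref 6 -> FAULT, frames=[6,-] (faults so far: 1)
  step 1: ref 4 -> FAULT, frames=[6,4] (faults so far: 2)
  step 2: ref 6 -> HIT, frames=[6,4] (faults so far: 2)
  step 3: ref 2 -> FAULT, evict 6, frames=[2,4] (faults so far: 3)
  step 4: ref 4 -> HIT, frames=[2,4] (faults so far: 3)
  step 5: ref 3 -> FAULT, evict 4, frames=[2,3] (faults so far: 4)
  step 6: ref 5 -> FAULT, evict 2, frames=[5,3] (faults so far: 5)
  step 7: ref 1 -> FAULT, evict 3, frames=[5,1] (faults so far: 6)
  step 8: ref 3 -> FAULT, evict 5, frames=[3,1] (faults so far: 7)
  step 9: ref 3 -> HIT, frames=[3,1] (faults so far: 7)
  step 10: ref 4 -> FAULT, evict 1, frames=[3,4] (faults so far: 8)
  step 11: ref 2 -> FAULT, evict 3, frames=[2,4] (faults so far: 9)
  step 12: ref 4 -> HIT, frames=[2,4] (faults so far: 9)
  step 13: ref 3 -> FAULT, evict 4, frames=[2,3] (faults so far: 10)
  step 14: ref 4 -> FAULT, evict 2, frames=[4,3] (faults so far: 11)
  FIFO total faults: 11
--- LRU ---
  step 0: ref 6 -> FAULT, frames=[6,-] (faults so far: 1)
  step 1: ref 4 -> FAULT, frames=[6,4] (faults so far: 2)
  step 2: ref 6 -> HIT, frames=[6,4] (faults so far: 2)
  step 3: ref 2 -> FAULT, evict 4, frames=[6,2] (faults so far: 3)
  step 4: ref 4 -> FAULT, evict 6, frames=[4,2] (faults so far: 4)
  step 5: ref 3 -> FAULT, evict 2, frames=[4,3] (faults so far: 5)
  step 6: ref 5 -> FAULT, evict 4, frames=[5,3] (faults so far: 6)
  step 7: ref 1 -> FAULT, evict 3, frames=[5,1] (faults so far: 7)
  step 8: ref 3 -> FAULT, evict 5, frames=[3,1] (faults so far: 8)
  step 9: ref 3 -> HIT, frames=[3,1] (faults so far: 8)
  step 10: ref 4 -> FAULT, evict 1, frames=[3,4] (faults so far: 9)
  step 11: ref 2 -> FAULT, evict 3, frames=[2,4] (faults so far: 10)
  step 12: ref 4 -> HIT, frames=[2,4] (faults so far: 10)
  step 13: ref 3 -> FAULT, evict 2, frames=[3,4] (faults so far: 11)
  step 14: ref 4 -> HIT, frames=[3,4] (faults so far: 11)
  LRU total faults: 11
--- Optimal ---
  step 0: ref 6 -> FAULT, frames=[6,-] (faults so far: 1)
  step 1: ref 4 -> FAULT, frames=[6,4] (faults so far: 2)
  step 2: ref 6 -> HIT, frames=[6,4] (faults so far: 2)
  step 3: ref 2 -> FAULT, evict 6, frames=[2,4] (faults so far: 3)
  step 4: ref 4 -> HIT, frames=[2,4] (faults so far: 3)
  step 5: ref 3 -> FAULT, evict 2, frames=[3,4] (faults so far: 4)
  step 6: ref 5 -> FAULT, evict 4, frames=[3,5] (faults so far: 5)
  step 7: ref 1 -> FAULT, evict 5, frames=[3,1] (faults so far: 6)
  step 8: ref 3 -> HIT, frames=[3,1] (faults so far: 6)
  step 9: ref 3 -> HIT, frames=[3,1] (faults so far: 6)
  step 10: ref 4 -> FAULT, evict 1, frames=[3,4] (faults so far: 7)
  step 11: ref 2 -> FAULT, evict 3, frames=[2,4] (faults so far: 8)
  step 12: ref 4 -> HIT, frames=[2,4] (faults so far: 8)
  step 13: ref 3 -> FAULT, evict 2, frames=[3,4] (faults so far: 9)
  step 14: ref 4 -> HIT, frames=[3,4] (faults so far: 9)
  Optimal total faults: 9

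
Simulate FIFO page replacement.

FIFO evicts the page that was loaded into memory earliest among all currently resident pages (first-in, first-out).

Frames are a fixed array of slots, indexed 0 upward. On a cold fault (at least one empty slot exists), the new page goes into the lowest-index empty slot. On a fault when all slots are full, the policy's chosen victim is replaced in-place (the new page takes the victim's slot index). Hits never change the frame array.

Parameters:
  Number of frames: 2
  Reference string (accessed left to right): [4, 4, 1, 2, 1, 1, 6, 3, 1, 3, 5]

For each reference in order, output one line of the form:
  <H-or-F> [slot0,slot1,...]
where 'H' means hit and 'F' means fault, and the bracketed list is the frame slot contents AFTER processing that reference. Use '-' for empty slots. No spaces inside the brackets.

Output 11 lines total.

F [4,-]
H [4,-]
F [4,1]
F [2,1]
H [2,1]
H [2,1]
F [2,6]
F [3,6]
F [3,1]
H [3,1]
F [5,1]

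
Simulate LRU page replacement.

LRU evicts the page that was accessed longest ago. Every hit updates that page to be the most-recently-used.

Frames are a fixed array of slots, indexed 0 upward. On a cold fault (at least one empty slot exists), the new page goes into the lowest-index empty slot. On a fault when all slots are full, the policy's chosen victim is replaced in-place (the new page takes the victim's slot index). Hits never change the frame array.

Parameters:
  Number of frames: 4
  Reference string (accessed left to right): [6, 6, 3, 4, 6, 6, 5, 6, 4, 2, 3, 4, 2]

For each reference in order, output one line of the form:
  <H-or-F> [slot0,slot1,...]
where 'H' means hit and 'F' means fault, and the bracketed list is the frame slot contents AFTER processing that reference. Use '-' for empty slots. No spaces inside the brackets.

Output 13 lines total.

F [6,-,-,-]
H [6,-,-,-]
F [6,3,-,-]
F [6,3,4,-]
H [6,3,4,-]
H [6,3,4,-]
F [6,3,4,5]
H [6,3,4,5]
H [6,3,4,5]
F [6,2,4,5]
F [6,2,4,3]
H [6,2,4,3]
H [6,2,4,3]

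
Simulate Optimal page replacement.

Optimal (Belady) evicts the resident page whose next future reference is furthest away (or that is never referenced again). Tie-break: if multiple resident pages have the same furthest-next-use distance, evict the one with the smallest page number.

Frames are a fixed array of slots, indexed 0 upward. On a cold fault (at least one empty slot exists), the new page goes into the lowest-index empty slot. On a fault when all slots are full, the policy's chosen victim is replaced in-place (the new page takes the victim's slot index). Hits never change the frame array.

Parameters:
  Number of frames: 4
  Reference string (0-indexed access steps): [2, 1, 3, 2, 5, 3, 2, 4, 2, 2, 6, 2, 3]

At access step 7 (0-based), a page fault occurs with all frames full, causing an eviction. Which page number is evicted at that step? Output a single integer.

Step 0: ref 2 -> FAULT, frames=[2,-,-,-]
Step 1: ref 1 -> FAULT, frames=[2,1,-,-]
Step 2: ref 3 -> FAULT, frames=[2,1,3,-]
Step 3: ref 2 -> HIT, frames=[2,1,3,-]
Step 4: ref 5 -> FAULT, frames=[2,1,3,5]
Step 5: ref 3 -> HIT, frames=[2,1,3,5]
Step 6: ref 2 -> HIT, frames=[2,1,3,5]
Step 7: ref 4 -> FAULT, evict 1, frames=[2,4,3,5]
At step 7: evicted page 1

Answer: 1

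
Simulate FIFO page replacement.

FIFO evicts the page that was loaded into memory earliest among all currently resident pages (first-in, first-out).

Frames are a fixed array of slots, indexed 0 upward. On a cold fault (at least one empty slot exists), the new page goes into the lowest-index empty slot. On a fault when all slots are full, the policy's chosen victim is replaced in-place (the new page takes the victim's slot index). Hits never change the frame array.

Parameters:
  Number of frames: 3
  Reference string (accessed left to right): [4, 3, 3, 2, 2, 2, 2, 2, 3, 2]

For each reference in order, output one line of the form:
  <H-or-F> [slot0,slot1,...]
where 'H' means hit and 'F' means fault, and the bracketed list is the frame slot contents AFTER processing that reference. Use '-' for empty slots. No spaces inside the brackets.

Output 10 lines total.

F [4,-,-]
F [4,3,-]
H [4,3,-]
F [4,3,2]
H [4,3,2]
H [4,3,2]
H [4,3,2]
H [4,3,2]
H [4,3,2]
H [4,3,2]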